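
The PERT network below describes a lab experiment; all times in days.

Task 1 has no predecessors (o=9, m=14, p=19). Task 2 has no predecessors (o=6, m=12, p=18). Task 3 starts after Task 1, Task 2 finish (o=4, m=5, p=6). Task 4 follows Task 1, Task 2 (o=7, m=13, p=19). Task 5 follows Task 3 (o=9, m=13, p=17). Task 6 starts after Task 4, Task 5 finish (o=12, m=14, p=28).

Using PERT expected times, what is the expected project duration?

48 days

te_Task 1 = (9 + 4·14 + 19)/6 = 84/6 = 14
te_Task 2 = (6 + 4·12 + 18)/6 = 72/6 = 12
te_Task 3 = (4 + 4·5 + 6)/6 = 30/6 = 5
te_Task 4 = (7 + 4·13 + 19)/6 = 78/6 = 13
te_Task 5 = (9 + 4·13 + 17)/6 = 78/6 = 13
te_Task 6 = (12 + 4·14 + 28)/6 = 96/6 = 16

Forward pass:
ES_Task 1 = 0; EF_Task 1 = 14
ES_Task 2 = 0; EF_Task 2 = 12
ES_Task 3 = max(EF_Task 1=14, EF_Task 2=12) = 14; EF_Task 3 = 14+5 = 19
ES_Task 4 = max(EF_Task 1=14, EF_Task 2=12) = 14; EF_Task 4 = 14+13 = 27
ES_Task 5 = 19; EF_Task 5 = 19+13 = 32
ES_Task 6 = max(EF_Task 4=27, EF_Task 5=32) = 32; EF_Task 6 = 32+16 = 48
Expected project duration μ = 48 days. Critical path: Task 1 → Task 3 → Task 5 → Task 6.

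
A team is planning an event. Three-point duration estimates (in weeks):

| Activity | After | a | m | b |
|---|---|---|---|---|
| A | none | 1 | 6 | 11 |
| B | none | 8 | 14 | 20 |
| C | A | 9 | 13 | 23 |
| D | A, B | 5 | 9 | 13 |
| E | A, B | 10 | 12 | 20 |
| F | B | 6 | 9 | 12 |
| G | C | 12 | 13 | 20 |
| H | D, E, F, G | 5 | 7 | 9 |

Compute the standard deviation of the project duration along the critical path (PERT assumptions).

3.23 weeks

te_A = (1 + 4·6 + 11)/6 = 36/6 = 6; σ²_A = ((11−1)/6)² = 2.778
te_B = (8 + 4·14 + 20)/6 = 84/6 = 14; σ²_B = ((20−8)/6)² = 4.000
te_C = (9 + 4·13 + 23)/6 = 84/6 = 14; σ²_C = ((23−9)/6)² = 5.444
te_D = (5 + 4·9 + 13)/6 = 54/6 = 9; σ²_D = ((13−5)/6)² = 1.778
te_E = (10 + 4·12 + 20)/6 = 78/6 = 13; σ²_E = ((20−10)/6)² = 2.778
te_F = (6 + 4·9 + 12)/6 = 54/6 = 9; σ²_F = ((12−6)/6)² = 1.000
te_G = (12 + 4·13 + 20)/6 = 84/6 = 14; σ²_G = ((20−12)/6)² = 1.778
te_H = (5 + 4·7 + 9)/6 = 42/6 = 7; σ²_H = ((9−5)/6)² = 0.444

Forward pass:
ES_A = 0; EF_A = 6
ES_B = 0; EF_B = 14
ES_C = 6; EF_C = 6+14 = 20
ES_D = max(EF_A=6, EF_B=14) = 14; EF_D = 14+9 = 23
ES_E = max(EF_A=6, EF_B=14) = 14; EF_E = 14+13 = 27
ES_F = 14; EF_F = 14+9 = 23
ES_G = 20; EF_G = 20+14 = 34
ES_H = max(EF_D=23, EF_E=27, EF_F=23, EF_G=34) = 34; EF_H = 34+7 = 41
Expected project duration μ = 41 weeks. Critical path: A → C → G → H.

Variance along critical path = 2.778 + 5.444 + 1.778 + 0.444 = 10.444
σ = √10.444 = 3.232 weeks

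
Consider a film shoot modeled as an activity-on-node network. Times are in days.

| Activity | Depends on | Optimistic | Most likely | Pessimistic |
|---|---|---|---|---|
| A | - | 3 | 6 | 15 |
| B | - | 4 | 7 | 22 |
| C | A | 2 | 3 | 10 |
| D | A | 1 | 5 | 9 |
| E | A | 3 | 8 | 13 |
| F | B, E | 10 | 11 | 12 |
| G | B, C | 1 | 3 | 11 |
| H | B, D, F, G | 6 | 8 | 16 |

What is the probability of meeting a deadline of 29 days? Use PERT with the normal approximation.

te_A = (3 + 4·6 + 15)/6 = 42/6 = 7; σ²_A = ((15−3)/6)² = 4.000
te_B = (4 + 4·7 + 22)/6 = 54/6 = 9; σ²_B = ((22−4)/6)² = 9.000
te_C = (2 + 4·3 + 10)/6 = 24/6 = 4; σ²_C = ((10−2)/6)² = 1.778
te_D = (1 + 4·5 + 9)/6 = 30/6 = 5; σ²_D = ((9−1)/6)² = 1.778
te_E = (3 + 4·8 + 13)/6 = 48/6 = 8; σ²_E = ((13−3)/6)² = 2.778
te_F = (10 + 4·11 + 12)/6 = 66/6 = 11; σ²_F = ((12−10)/6)² = 0.111
te_G = (1 + 4·3 + 11)/6 = 24/6 = 4; σ²_G = ((11−1)/6)² = 2.778
te_H = (6 + 4·8 + 16)/6 = 54/6 = 9; σ²_H = ((16−6)/6)² = 2.778

Forward pass:
ES_A = 0; EF_A = 7
ES_B = 0; EF_B = 9
ES_C = 7; EF_C = 7+4 = 11
ES_D = 7; EF_D = 7+5 = 12
ES_E = 7; EF_E = 7+8 = 15
ES_F = max(EF_B=9, EF_E=15) = 15; EF_F = 15+11 = 26
ES_G = max(EF_B=9, EF_C=11) = 11; EF_G = 11+4 = 15
ES_H = max(EF_B=9, EF_D=12, EF_F=26, EF_G=15) = 26; EF_H = 26+9 = 35
Expected project duration μ = 35 days. Critical path: A → E → F → H.

Variance along critical path = 4.000 + 2.778 + 0.111 + 2.778 = 9.667; σ = √9.667 = 3.109 days.
Z = (29 − 35) / 3.109 = -1.930
P(T ≤ 29) = Φ(-1.930) ≈ 0.027

0.027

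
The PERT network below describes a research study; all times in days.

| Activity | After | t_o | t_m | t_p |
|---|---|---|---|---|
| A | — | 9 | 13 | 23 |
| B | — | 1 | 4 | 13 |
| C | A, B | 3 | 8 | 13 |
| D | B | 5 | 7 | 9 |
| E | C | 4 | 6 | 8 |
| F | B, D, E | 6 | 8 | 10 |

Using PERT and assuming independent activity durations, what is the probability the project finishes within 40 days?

te_A = (9 + 4·13 + 23)/6 = 84/6 = 14; σ²_A = ((23−9)/6)² = 5.444
te_B = (1 + 4·4 + 13)/6 = 30/6 = 5; σ²_B = ((13−1)/6)² = 4.000
te_C = (3 + 4·8 + 13)/6 = 48/6 = 8; σ²_C = ((13−3)/6)² = 2.778
te_D = (5 + 4·7 + 9)/6 = 42/6 = 7; σ²_D = ((9−5)/6)² = 0.444
te_E = (4 + 4·6 + 8)/6 = 36/6 = 6; σ²_E = ((8−4)/6)² = 0.444
te_F = (6 + 4·8 + 10)/6 = 48/6 = 8; σ²_F = ((10−6)/6)² = 0.444

Forward pass:
ES_A = 0; EF_A = 14
ES_B = 0; EF_B = 5
ES_C = max(EF_A=14, EF_B=5) = 14; EF_C = 14+8 = 22
ES_D = 5; EF_D = 5+7 = 12
ES_E = 22; EF_E = 22+6 = 28
ES_F = max(EF_B=5, EF_D=12, EF_E=28) = 28; EF_F = 28+8 = 36
Expected project duration μ = 36 days. Critical path: A → C → E → F.

Variance along critical path = 5.444 + 2.778 + 0.444 + 0.444 = 9.111; σ = √9.111 = 3.018 days.
Z = (40 − 36) / 3.018 = 1.325
P(T ≤ 40) = Φ(1.325) ≈ 0.907

0.907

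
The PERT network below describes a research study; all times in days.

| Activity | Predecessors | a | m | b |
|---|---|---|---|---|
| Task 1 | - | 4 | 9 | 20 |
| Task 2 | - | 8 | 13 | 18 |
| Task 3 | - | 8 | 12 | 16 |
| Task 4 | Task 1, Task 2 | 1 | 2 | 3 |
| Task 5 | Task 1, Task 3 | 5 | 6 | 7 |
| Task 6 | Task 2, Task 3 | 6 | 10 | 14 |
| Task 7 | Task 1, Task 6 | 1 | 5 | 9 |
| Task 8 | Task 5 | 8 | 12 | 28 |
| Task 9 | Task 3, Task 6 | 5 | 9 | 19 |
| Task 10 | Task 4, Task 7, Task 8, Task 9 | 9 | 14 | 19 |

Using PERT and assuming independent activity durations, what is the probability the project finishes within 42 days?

0.081

te_Task 1 = (4 + 4·9 + 20)/6 = 60/6 = 10; σ²_Task 1 = ((20−4)/6)² = 7.111
te_Task 2 = (8 + 4·13 + 18)/6 = 78/6 = 13; σ²_Task 2 = ((18−8)/6)² = 2.778
te_Task 3 = (8 + 4·12 + 16)/6 = 72/6 = 12; σ²_Task 3 = ((16−8)/6)² = 1.778
te_Task 4 = (1 + 4·2 + 3)/6 = 12/6 = 2; σ²_Task 4 = ((3−1)/6)² = 0.111
te_Task 5 = (5 + 4·6 + 7)/6 = 36/6 = 6; σ²_Task 5 = ((7−5)/6)² = 0.111
te_Task 6 = (6 + 4·10 + 14)/6 = 60/6 = 10; σ²_Task 6 = ((14−6)/6)² = 1.778
te_Task 7 = (1 + 4·5 + 9)/6 = 30/6 = 5; σ²_Task 7 = ((9−1)/6)² = 1.778
te_Task 8 = (8 + 4·12 + 28)/6 = 84/6 = 14; σ²_Task 8 = ((28−8)/6)² = 11.111
te_Task 9 = (5 + 4·9 + 19)/6 = 60/6 = 10; σ²_Task 9 = ((19−5)/6)² = 5.444
te_Task 10 = (9 + 4·14 + 19)/6 = 84/6 = 14; σ²_Task 10 = ((19−9)/6)² = 2.778

Forward pass:
ES_Task 1 = 0; EF_Task 1 = 10
ES_Task 2 = 0; EF_Task 2 = 13
ES_Task 3 = 0; EF_Task 3 = 12
ES_Task 4 = max(EF_Task 1=10, EF_Task 2=13) = 13; EF_Task 4 = 13+2 = 15
ES_Task 5 = max(EF_Task 1=10, EF_Task 3=12) = 12; EF_Task 5 = 12+6 = 18
ES_Task 6 = max(EF_Task 2=13, EF_Task 3=12) = 13; EF_Task 6 = 13+10 = 23
ES_Task 7 = max(EF_Task 1=10, EF_Task 6=23) = 23; EF_Task 7 = 23+5 = 28
ES_Task 8 = 18; EF_Task 8 = 18+14 = 32
ES_Task 9 = max(EF_Task 3=12, EF_Task 6=23) = 23; EF_Task 9 = 23+10 = 33
ES_Task 10 = max(EF_Task 4=15, EF_Task 7=28, EF_Task 8=32, EF_Task 9=33) = 33; EF_Task 10 = 33+14 = 47
Expected project duration μ = 47 days. Critical path: Task 2 → Task 6 → Task 9 → Task 10.

Variance along critical path = 2.778 + 1.778 + 5.444 + 2.778 = 12.778; σ = √12.778 = 3.575 days.
Z = (42 − 47) / 3.575 = -1.399
P(T ≤ 42) = Φ(-1.399) ≈ 0.081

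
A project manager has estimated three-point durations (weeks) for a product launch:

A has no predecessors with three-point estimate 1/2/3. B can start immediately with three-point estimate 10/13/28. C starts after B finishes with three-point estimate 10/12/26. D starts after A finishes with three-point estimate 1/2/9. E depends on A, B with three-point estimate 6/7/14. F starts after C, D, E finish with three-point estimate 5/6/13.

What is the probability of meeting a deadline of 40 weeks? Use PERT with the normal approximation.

0.828

te_A = (1 + 4·2 + 3)/6 = 12/6 = 2; σ²_A = ((3−1)/6)² = 0.111
te_B = (10 + 4·13 + 28)/6 = 90/6 = 15; σ²_B = ((28−10)/6)² = 9.000
te_C = (10 + 4·12 + 26)/6 = 84/6 = 14; σ²_C = ((26−10)/6)² = 7.111
te_D = (1 + 4·2 + 9)/6 = 18/6 = 3; σ²_D = ((9−1)/6)² = 1.778
te_E = (6 + 4·7 + 14)/6 = 48/6 = 8; σ²_E = ((14−6)/6)² = 1.778
te_F = (5 + 4·6 + 13)/6 = 42/6 = 7; σ²_F = ((13−5)/6)² = 1.778

Forward pass:
ES_A = 0; EF_A = 2
ES_B = 0; EF_B = 15
ES_C = 15; EF_C = 15+14 = 29
ES_D = 2; EF_D = 2+3 = 5
ES_E = max(EF_A=2, EF_B=15) = 15; EF_E = 15+8 = 23
ES_F = max(EF_C=29, EF_D=5, EF_E=23) = 29; EF_F = 29+7 = 36
Expected project duration μ = 36 weeks. Critical path: B → C → F.

Variance along critical path = 9.000 + 7.111 + 1.778 = 17.889; σ = √17.889 = 4.230 weeks.
Z = (40 − 36) / 4.230 = 0.946
P(T ≤ 40) = Φ(0.946) ≈ 0.828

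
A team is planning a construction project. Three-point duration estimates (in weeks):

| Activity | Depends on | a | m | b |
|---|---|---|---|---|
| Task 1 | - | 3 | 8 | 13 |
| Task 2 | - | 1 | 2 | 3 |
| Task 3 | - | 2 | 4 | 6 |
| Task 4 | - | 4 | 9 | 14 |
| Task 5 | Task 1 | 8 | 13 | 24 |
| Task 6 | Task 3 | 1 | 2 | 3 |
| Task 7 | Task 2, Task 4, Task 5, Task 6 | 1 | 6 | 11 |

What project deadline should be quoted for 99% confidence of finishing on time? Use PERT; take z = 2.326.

te_Task 1 = (3 + 4·8 + 13)/6 = 48/6 = 8; σ²_Task 1 = ((13−3)/6)² = 2.778
te_Task 2 = (1 + 4·2 + 3)/6 = 12/6 = 2; σ²_Task 2 = ((3−1)/6)² = 0.111
te_Task 3 = (2 + 4·4 + 6)/6 = 24/6 = 4; σ²_Task 3 = ((6−2)/6)² = 0.444
te_Task 4 = (4 + 4·9 + 14)/6 = 54/6 = 9; σ²_Task 4 = ((14−4)/6)² = 2.778
te_Task 5 = (8 + 4·13 + 24)/6 = 84/6 = 14; σ²_Task 5 = ((24−8)/6)² = 7.111
te_Task 6 = (1 + 4·2 + 3)/6 = 12/6 = 2; σ²_Task 6 = ((3−1)/6)² = 0.111
te_Task 7 = (1 + 4·6 + 11)/6 = 36/6 = 6; σ²_Task 7 = ((11−1)/6)² = 2.778

Forward pass:
ES_Task 1 = 0; EF_Task 1 = 8
ES_Task 2 = 0; EF_Task 2 = 2
ES_Task 3 = 0; EF_Task 3 = 4
ES_Task 4 = 0; EF_Task 4 = 9
ES_Task 5 = 8; EF_Task 5 = 8+14 = 22
ES_Task 6 = 4; EF_Task 6 = 4+2 = 6
ES_Task 7 = max(EF_Task 2=2, EF_Task 4=9, EF_Task 5=22, EF_Task 6=6) = 22; EF_Task 7 = 22+6 = 28
Expected project duration μ = 28 weeks. Critical path: Task 1 → Task 5 → Task 7.

Variance along critical path = 2.778 + 7.111 + 2.778 = 12.667; σ = 3.559 weeks.
D = μ + z·σ = 28 + 2.326·3.559 = 36.3 weeks

36.3 weeks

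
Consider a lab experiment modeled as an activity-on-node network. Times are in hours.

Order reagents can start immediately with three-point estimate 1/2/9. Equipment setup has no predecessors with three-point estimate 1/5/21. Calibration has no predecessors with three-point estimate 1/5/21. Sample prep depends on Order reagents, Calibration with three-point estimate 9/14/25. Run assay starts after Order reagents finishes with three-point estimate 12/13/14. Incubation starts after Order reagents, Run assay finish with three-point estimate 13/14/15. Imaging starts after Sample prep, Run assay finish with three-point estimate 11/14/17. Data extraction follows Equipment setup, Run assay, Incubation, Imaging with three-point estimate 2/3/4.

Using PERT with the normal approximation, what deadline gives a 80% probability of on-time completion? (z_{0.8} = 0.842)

42.7 hours

te_Order reagents = (1 + 4·2 + 9)/6 = 18/6 = 3; σ²_Order reagents = ((9−1)/6)² = 1.778
te_Equipment setup = (1 + 4·5 + 21)/6 = 42/6 = 7; σ²_Equipment setup = ((21−1)/6)² = 11.111
te_Calibration = (1 + 4·5 + 21)/6 = 42/6 = 7; σ²_Calibration = ((21−1)/6)² = 11.111
te_Sample prep = (9 + 4·14 + 25)/6 = 90/6 = 15; σ²_Sample prep = ((25−9)/6)² = 7.111
te_Run assay = (12 + 4·13 + 14)/6 = 78/6 = 13; σ²_Run assay = ((14−12)/6)² = 0.111
te_Incubation = (13 + 4·14 + 15)/6 = 84/6 = 14; σ²_Incubation = ((15−13)/6)² = 0.111
te_Imaging = (11 + 4·14 + 17)/6 = 84/6 = 14; σ²_Imaging = ((17−11)/6)² = 1.000
te_Data extraction = (2 + 4·3 + 4)/6 = 18/6 = 3; σ²_Data extraction = ((4−2)/6)² = 0.111

Forward pass:
ES_Order reagents = 0; EF_Order reagents = 3
ES_Equipment setup = 0; EF_Equipment setup = 7
ES_Calibration = 0; EF_Calibration = 7
ES_Sample prep = max(EF_Order reagents=3, EF_Calibration=7) = 7; EF_Sample prep = 7+15 = 22
ES_Run assay = 3; EF_Run assay = 3+13 = 16
ES_Incubation = max(EF_Order reagents=3, EF_Run assay=16) = 16; EF_Incubation = 16+14 = 30
ES_Imaging = max(EF_Sample prep=22, EF_Run assay=16) = 22; EF_Imaging = 22+14 = 36
ES_Data extraction = max(EF_Equipment setup=7, EF_Run assay=16, EF_Incubation=30, EF_Imaging=36) = 36; EF_Data extraction = 36+3 = 39
Expected project duration μ = 39 hours. Critical path: Calibration → Sample prep → Imaging → Data extraction.

Variance along critical path = 11.111 + 7.111 + 1.000 + 0.111 = 19.333; σ = 4.397 hours.
D = μ + z·σ = 39 + 0.842·4.397 = 42.7 hours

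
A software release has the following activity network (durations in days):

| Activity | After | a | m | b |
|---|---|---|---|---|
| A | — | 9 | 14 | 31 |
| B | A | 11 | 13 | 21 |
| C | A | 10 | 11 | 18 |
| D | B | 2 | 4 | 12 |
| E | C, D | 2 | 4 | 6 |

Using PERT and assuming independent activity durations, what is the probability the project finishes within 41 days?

te_A = (9 + 4·14 + 31)/6 = 96/6 = 16; σ²_A = ((31−9)/6)² = 13.444
te_B = (11 + 4·13 + 21)/6 = 84/6 = 14; σ²_B = ((21−11)/6)² = 2.778
te_C = (10 + 4·11 + 18)/6 = 72/6 = 12; σ²_C = ((18−10)/6)² = 1.778
te_D = (2 + 4·4 + 12)/6 = 30/6 = 5; σ²_D = ((12−2)/6)² = 2.778
te_E = (2 + 4·4 + 6)/6 = 24/6 = 4; σ²_E = ((6−2)/6)² = 0.444

Forward pass:
ES_A = 0; EF_A = 16
ES_B = 16; EF_B = 16+14 = 30
ES_C = 16; EF_C = 16+12 = 28
ES_D = 30; EF_D = 30+5 = 35
ES_E = max(EF_C=28, EF_D=35) = 35; EF_E = 35+4 = 39
Expected project duration μ = 39 days. Critical path: A → B → D → E.

Variance along critical path = 13.444 + 2.778 + 2.778 + 0.444 = 19.444; σ = √19.444 = 4.410 days.
Z = (41 − 39) / 4.410 = 0.454
P(T ≤ 41) = Φ(0.454) ≈ 0.675

0.675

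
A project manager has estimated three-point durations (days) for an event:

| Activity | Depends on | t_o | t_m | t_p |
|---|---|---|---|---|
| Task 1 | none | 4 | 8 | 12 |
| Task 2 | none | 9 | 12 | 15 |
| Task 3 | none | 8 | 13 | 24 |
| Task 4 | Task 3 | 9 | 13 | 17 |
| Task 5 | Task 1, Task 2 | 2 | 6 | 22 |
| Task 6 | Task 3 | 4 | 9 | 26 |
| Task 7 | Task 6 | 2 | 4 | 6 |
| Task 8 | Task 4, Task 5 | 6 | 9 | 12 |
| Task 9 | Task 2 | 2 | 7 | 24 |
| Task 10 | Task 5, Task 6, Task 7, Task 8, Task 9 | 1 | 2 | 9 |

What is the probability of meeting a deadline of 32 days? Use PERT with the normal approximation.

0.020

te_Task 1 = (4 + 4·8 + 12)/6 = 48/6 = 8; σ²_Task 1 = ((12−4)/6)² = 1.778
te_Task 2 = (9 + 4·12 + 15)/6 = 72/6 = 12; σ²_Task 2 = ((15−9)/6)² = 1.000
te_Task 3 = (8 + 4·13 + 24)/6 = 84/6 = 14; σ²_Task 3 = ((24−8)/6)² = 7.111
te_Task 4 = (9 + 4·13 + 17)/6 = 78/6 = 13; σ²_Task 4 = ((17−9)/6)² = 1.778
te_Task 5 = (2 + 4·6 + 22)/6 = 48/6 = 8; σ²_Task 5 = ((22−2)/6)² = 11.111
te_Task 6 = (4 + 4·9 + 26)/6 = 66/6 = 11; σ²_Task 6 = ((26−4)/6)² = 13.444
te_Task 7 = (2 + 4·4 + 6)/6 = 24/6 = 4; σ²_Task 7 = ((6−2)/6)² = 0.444
te_Task 8 = (6 + 4·9 + 12)/6 = 54/6 = 9; σ²_Task 8 = ((12−6)/6)² = 1.000
te_Task 9 = (2 + 4·7 + 24)/6 = 54/6 = 9; σ²_Task 9 = ((24−2)/6)² = 13.444
te_Task 10 = (1 + 4·2 + 9)/6 = 18/6 = 3; σ²_Task 10 = ((9−1)/6)² = 1.778

Forward pass:
ES_Task 1 = 0; EF_Task 1 = 8
ES_Task 2 = 0; EF_Task 2 = 12
ES_Task 3 = 0; EF_Task 3 = 14
ES_Task 4 = 14; EF_Task 4 = 14+13 = 27
ES_Task 5 = max(EF_Task 1=8, EF_Task 2=12) = 12; EF_Task 5 = 12+8 = 20
ES_Task 6 = 14; EF_Task 6 = 14+11 = 25
ES_Task 7 = 25; EF_Task 7 = 25+4 = 29
ES_Task 8 = max(EF_Task 4=27, EF_Task 5=20) = 27; EF_Task 8 = 27+9 = 36
ES_Task 9 = 12; EF_Task 9 = 12+9 = 21
ES_Task 10 = max(EF_Task 5=20, EF_Task 6=25, EF_Task 7=29, EF_Task 8=36, EF_Task 9=21) = 36; EF_Task 10 = 36+3 = 39
Expected project duration μ = 39 days. Critical path: Task 3 → Task 4 → Task 8 → Task 10.

Variance along critical path = 7.111 + 1.778 + 1.000 + 1.778 = 11.667; σ = √11.667 = 3.416 days.
Z = (32 − 39) / 3.416 = -2.049
P(T ≤ 32) = Φ(-2.049) ≈ 0.020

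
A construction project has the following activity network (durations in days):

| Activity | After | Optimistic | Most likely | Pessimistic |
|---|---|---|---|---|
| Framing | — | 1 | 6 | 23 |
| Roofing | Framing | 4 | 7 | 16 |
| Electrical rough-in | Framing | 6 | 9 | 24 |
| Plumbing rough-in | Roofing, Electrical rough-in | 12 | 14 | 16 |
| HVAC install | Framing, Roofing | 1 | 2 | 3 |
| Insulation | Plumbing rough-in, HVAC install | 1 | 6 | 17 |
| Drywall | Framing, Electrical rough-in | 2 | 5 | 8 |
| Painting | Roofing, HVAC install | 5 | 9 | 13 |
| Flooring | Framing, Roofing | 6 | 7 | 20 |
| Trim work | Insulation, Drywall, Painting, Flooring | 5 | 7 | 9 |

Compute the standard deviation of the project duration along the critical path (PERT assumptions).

te_Framing = (1 + 4·6 + 23)/6 = 48/6 = 8; σ²_Framing = ((23−1)/6)² = 13.444
te_Roofing = (4 + 4·7 + 16)/6 = 48/6 = 8; σ²_Roofing = ((16−4)/6)² = 4.000
te_Electrical rough-in = (6 + 4·9 + 24)/6 = 66/6 = 11; σ²_Electrical rough-in = ((24−6)/6)² = 9.000
te_Plumbing rough-in = (12 + 4·14 + 16)/6 = 84/6 = 14; σ²_Plumbing rough-in = ((16−12)/6)² = 0.444
te_HVAC install = (1 + 4·2 + 3)/6 = 12/6 = 2; σ²_HVAC install = ((3−1)/6)² = 0.111
te_Insulation = (1 + 4·6 + 17)/6 = 42/6 = 7; σ²_Insulation = ((17−1)/6)² = 7.111
te_Drywall = (2 + 4·5 + 8)/6 = 30/6 = 5; σ²_Drywall = ((8−2)/6)² = 1.000
te_Painting = (5 + 4·9 + 13)/6 = 54/6 = 9; σ²_Painting = ((13−5)/6)² = 1.778
te_Flooring = (6 + 4·7 + 20)/6 = 54/6 = 9; σ²_Flooring = ((20−6)/6)² = 5.444
te_Trim work = (5 + 4·7 + 9)/6 = 42/6 = 7; σ²_Trim work = ((9−5)/6)² = 0.444

Forward pass:
ES_Framing = 0; EF_Framing = 8
ES_Roofing = 8; EF_Roofing = 8+8 = 16
ES_Electrical rough-in = 8; EF_Electrical rough-in = 8+11 = 19
ES_Plumbing rough-in = max(EF_Roofing=16, EF_Electrical rough-in=19) = 19; EF_Plumbing rough-in = 19+14 = 33
ES_HVAC install = max(EF_Framing=8, EF_Roofing=16) = 16; EF_HVAC install = 16+2 = 18
ES_Insulation = max(EF_Plumbing rough-in=33, EF_HVAC install=18) = 33; EF_Insulation = 33+7 = 40
ES_Drywall = max(EF_Framing=8, EF_Electrical rough-in=19) = 19; EF_Drywall = 19+5 = 24
ES_Painting = max(EF_Roofing=16, EF_HVAC install=18) = 18; EF_Painting = 18+9 = 27
ES_Flooring = max(EF_Framing=8, EF_Roofing=16) = 16; EF_Flooring = 16+9 = 25
ES_Trim work = max(EF_Insulation=40, EF_Drywall=24, EF_Painting=27, EF_Flooring=25) = 40; EF_Trim work = 40+7 = 47
Expected project duration μ = 47 days. Critical path: Framing → Electrical rough-in → Plumbing rough-in → Insulation → Trim work.

Variance along critical path = 13.444 + 9.000 + 0.444 + 7.111 + 0.444 = 30.444
σ = √30.444 = 5.518 days

5.52 days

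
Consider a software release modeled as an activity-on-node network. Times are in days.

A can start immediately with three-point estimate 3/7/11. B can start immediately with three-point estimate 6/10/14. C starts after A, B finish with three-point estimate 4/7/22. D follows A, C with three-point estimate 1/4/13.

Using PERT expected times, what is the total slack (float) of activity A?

3 days

te_A = (3 + 4·7 + 11)/6 = 42/6 = 7
te_B = (6 + 4·10 + 14)/6 = 60/6 = 10
te_C = (4 + 4·7 + 22)/6 = 54/6 = 9
te_D = (1 + 4·4 + 13)/6 = 30/6 = 5

Forward pass:
ES_A = 0; EF_A = 7
ES_B = 0; EF_B = 10
ES_C = max(EF_A=7, EF_B=10) = 10; EF_C = 10+9 = 19
ES_D = max(EF_A=7, EF_C=19) = 19; EF_D = 19+5 = 24
Expected project duration μ = 24 days. Critical path: B → C → D.

Backward pass:
LF_D = 24; LS_D = 24−5 = 19
LF_C = LS_D = 19; LS_C = 19−9 = 10
LF_B = LS_C = 10; LS_B = 10−10 = 0
LF_A = min(LS_C=10, LS_D=19) = 10; LS_A = 10−7 = 3
Slack_A = LS_A − ES_A = 3 − 0 = 3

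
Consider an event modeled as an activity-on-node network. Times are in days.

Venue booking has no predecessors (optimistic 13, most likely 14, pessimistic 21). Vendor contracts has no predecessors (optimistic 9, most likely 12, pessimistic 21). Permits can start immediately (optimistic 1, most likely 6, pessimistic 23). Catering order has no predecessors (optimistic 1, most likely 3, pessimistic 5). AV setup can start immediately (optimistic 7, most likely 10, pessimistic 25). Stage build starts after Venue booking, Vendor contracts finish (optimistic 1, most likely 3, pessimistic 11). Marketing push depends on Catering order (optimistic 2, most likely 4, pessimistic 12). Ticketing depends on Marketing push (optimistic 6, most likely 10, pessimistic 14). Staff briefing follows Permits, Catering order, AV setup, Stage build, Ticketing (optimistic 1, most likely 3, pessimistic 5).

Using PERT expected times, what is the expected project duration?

te_Venue booking = (13 + 4·14 + 21)/6 = 90/6 = 15
te_Vendor contracts = (9 + 4·12 + 21)/6 = 78/6 = 13
te_Permits = (1 + 4·6 + 23)/6 = 48/6 = 8
te_Catering order = (1 + 4·3 + 5)/6 = 18/6 = 3
te_AV setup = (7 + 4·10 + 25)/6 = 72/6 = 12
te_Stage build = (1 + 4·3 + 11)/6 = 24/6 = 4
te_Marketing push = (2 + 4·4 + 12)/6 = 30/6 = 5
te_Ticketing = (6 + 4·10 + 14)/6 = 60/6 = 10
te_Staff briefing = (1 + 4·3 + 5)/6 = 18/6 = 3

Forward pass:
ES_Venue booking = 0; EF_Venue booking = 15
ES_Vendor contracts = 0; EF_Vendor contracts = 13
ES_Permits = 0; EF_Permits = 8
ES_Catering order = 0; EF_Catering order = 3
ES_AV setup = 0; EF_AV setup = 12
ES_Stage build = max(EF_Venue booking=15, EF_Vendor contracts=13) = 15; EF_Stage build = 15+4 = 19
ES_Marketing push = 3; EF_Marketing push = 3+5 = 8
ES_Ticketing = 8; EF_Ticketing = 8+10 = 18
ES_Staff briefing = max(EF_Permits=8, EF_Catering order=3, EF_AV setup=12, EF_Stage build=19, EF_Ticketing=18) = 19; EF_Staff briefing = 19+3 = 22
Expected project duration μ = 22 days. Critical path: Venue booking → Stage build → Staff briefing.

22 days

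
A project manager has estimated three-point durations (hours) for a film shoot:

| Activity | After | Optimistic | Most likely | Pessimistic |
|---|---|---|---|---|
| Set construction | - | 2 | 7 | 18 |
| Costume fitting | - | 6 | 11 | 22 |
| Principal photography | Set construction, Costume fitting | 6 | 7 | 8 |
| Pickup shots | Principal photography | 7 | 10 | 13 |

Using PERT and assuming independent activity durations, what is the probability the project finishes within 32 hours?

te_Set construction = (2 + 4·7 + 18)/6 = 48/6 = 8; σ²_Set construction = ((18−2)/6)² = 7.111
te_Costume fitting = (6 + 4·11 + 22)/6 = 72/6 = 12; σ²_Costume fitting = ((22−6)/6)² = 7.111
te_Principal photography = (6 + 4·7 + 8)/6 = 42/6 = 7; σ²_Principal photography = ((8−6)/6)² = 0.111
te_Pickup shots = (7 + 4·10 + 13)/6 = 60/6 = 10; σ²_Pickup shots = ((13−7)/6)² = 1.000

Forward pass:
ES_Set construction = 0; EF_Set construction = 8
ES_Costume fitting = 0; EF_Costume fitting = 12
ES_Principal photography = max(EF_Set construction=8, EF_Costume fitting=12) = 12; EF_Principal photography = 12+7 = 19
ES_Pickup shots = 19; EF_Pickup shots = 19+10 = 29
Expected project duration μ = 29 hours. Critical path: Costume fitting → Principal photography → Pickup shots.

Variance along critical path = 7.111 + 0.111 + 1.000 = 8.222; σ = √8.222 = 2.867 hours.
Z = (32 − 29) / 2.867 = 1.046
P(T ≤ 32) = Φ(1.046) ≈ 0.852

0.852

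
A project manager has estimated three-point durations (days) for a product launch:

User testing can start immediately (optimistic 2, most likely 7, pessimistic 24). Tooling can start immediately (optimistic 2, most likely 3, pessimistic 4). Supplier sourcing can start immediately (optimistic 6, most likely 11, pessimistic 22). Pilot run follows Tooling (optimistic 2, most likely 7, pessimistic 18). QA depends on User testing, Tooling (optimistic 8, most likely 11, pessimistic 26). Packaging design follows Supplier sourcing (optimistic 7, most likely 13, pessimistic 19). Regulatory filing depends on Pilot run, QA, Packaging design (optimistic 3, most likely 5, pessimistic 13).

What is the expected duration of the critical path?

31 days

te_User testing = (2 + 4·7 + 24)/6 = 54/6 = 9
te_Tooling = (2 + 4·3 + 4)/6 = 18/6 = 3
te_Supplier sourcing = (6 + 4·11 + 22)/6 = 72/6 = 12
te_Pilot run = (2 + 4·7 + 18)/6 = 48/6 = 8
te_QA = (8 + 4·11 + 26)/6 = 78/6 = 13
te_Packaging design = (7 + 4·13 + 19)/6 = 78/6 = 13
te_Regulatory filing = (3 + 4·5 + 13)/6 = 36/6 = 6

Forward pass:
ES_User testing = 0; EF_User testing = 9
ES_Tooling = 0; EF_Tooling = 3
ES_Supplier sourcing = 0; EF_Supplier sourcing = 12
ES_Pilot run = 3; EF_Pilot run = 3+8 = 11
ES_QA = max(EF_User testing=9, EF_Tooling=3) = 9; EF_QA = 9+13 = 22
ES_Packaging design = 12; EF_Packaging design = 12+13 = 25
ES_Regulatory filing = max(EF_Pilot run=11, EF_QA=22, EF_Packaging design=25) = 25; EF_Regulatory filing = 25+6 = 31
Expected project duration μ = 31 days. Critical path: Supplier sourcing → Packaging design → Regulatory filing.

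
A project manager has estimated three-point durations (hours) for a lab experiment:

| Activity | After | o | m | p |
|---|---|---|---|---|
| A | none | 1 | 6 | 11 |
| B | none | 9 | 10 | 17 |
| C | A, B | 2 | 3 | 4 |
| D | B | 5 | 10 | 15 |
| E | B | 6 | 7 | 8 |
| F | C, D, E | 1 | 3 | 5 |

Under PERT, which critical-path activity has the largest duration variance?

te_A = (1 + 4·6 + 11)/6 = 36/6 = 6; σ²_A = ((11−1)/6)² = 2.778
te_B = (9 + 4·10 + 17)/6 = 66/6 = 11; σ²_B = ((17−9)/6)² = 1.778
te_C = (2 + 4·3 + 4)/6 = 18/6 = 3; σ²_C = ((4−2)/6)² = 0.111
te_D = (5 + 4·10 + 15)/6 = 60/6 = 10; σ²_D = ((15−5)/6)² = 2.778
te_E = (6 + 4·7 + 8)/6 = 42/6 = 7; σ²_E = ((8−6)/6)² = 0.111
te_F = (1 + 4·3 + 5)/6 = 18/6 = 3; σ²_F = ((5−1)/6)² = 0.444

Forward pass:
ES_A = 0; EF_A = 6
ES_B = 0; EF_B = 11
ES_C = max(EF_A=6, EF_B=11) = 11; EF_C = 11+3 = 14
ES_D = 11; EF_D = 11+10 = 21
ES_E = 11; EF_E = 11+7 = 18
ES_F = max(EF_C=14, EF_D=21, EF_E=18) = 21; EF_F = 21+3 = 24
Expected project duration μ = 24 hours. Critical path: B → D → F.

Variances on critical path: σ²_B=1.778, σ²_D=2.778, σ²_F=0.444.
Largest is σ²_D = 2.778.

D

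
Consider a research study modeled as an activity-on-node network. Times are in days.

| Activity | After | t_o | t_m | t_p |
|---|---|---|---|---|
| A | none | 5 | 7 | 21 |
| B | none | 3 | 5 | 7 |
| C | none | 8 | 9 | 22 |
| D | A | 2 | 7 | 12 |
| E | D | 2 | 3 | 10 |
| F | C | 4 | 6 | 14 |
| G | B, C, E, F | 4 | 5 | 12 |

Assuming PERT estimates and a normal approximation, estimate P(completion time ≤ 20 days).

te_A = (5 + 4·7 + 21)/6 = 54/6 = 9; σ²_A = ((21−5)/6)² = 7.111
te_B = (3 + 4·5 + 7)/6 = 30/6 = 5; σ²_B = ((7−3)/6)² = 0.444
te_C = (8 + 4·9 + 22)/6 = 66/6 = 11; σ²_C = ((22−8)/6)² = 5.444
te_D = (2 + 4·7 + 12)/6 = 42/6 = 7; σ²_D = ((12−2)/6)² = 2.778
te_E = (2 + 4·3 + 10)/6 = 24/6 = 4; σ²_E = ((10−2)/6)² = 1.778
te_F = (4 + 4·6 + 14)/6 = 42/6 = 7; σ²_F = ((14−4)/6)² = 2.778
te_G = (4 + 4·5 + 12)/6 = 36/6 = 6; σ²_G = ((12−4)/6)² = 1.778

Forward pass:
ES_A = 0; EF_A = 9
ES_B = 0; EF_B = 5
ES_C = 0; EF_C = 11
ES_D = 9; EF_D = 9+7 = 16
ES_E = 16; EF_E = 16+4 = 20
ES_F = 11; EF_F = 11+7 = 18
ES_G = max(EF_B=5, EF_C=11, EF_E=20, EF_F=18) = 20; EF_G = 20+6 = 26
Expected project duration μ = 26 days. Critical path: A → D → E → G.

Variance along critical path = 7.111 + 2.778 + 1.778 + 1.778 = 13.444; σ = √13.444 = 3.667 days.
Z = (20 − 26) / 3.667 = -1.636
P(T ≤ 20) = Φ(-1.636) ≈ 0.051

0.051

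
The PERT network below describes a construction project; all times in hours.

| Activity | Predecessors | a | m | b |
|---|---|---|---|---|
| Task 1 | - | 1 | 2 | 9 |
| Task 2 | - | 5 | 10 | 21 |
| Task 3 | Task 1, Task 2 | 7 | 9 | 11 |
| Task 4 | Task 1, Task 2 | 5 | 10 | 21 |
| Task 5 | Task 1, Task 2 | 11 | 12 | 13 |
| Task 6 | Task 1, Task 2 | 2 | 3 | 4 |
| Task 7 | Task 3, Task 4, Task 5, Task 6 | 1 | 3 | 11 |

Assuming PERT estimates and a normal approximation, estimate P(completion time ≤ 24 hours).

te_Task 1 = (1 + 4·2 + 9)/6 = 18/6 = 3; σ²_Task 1 = ((9−1)/6)² = 1.778
te_Task 2 = (5 + 4·10 + 21)/6 = 66/6 = 11; σ²_Task 2 = ((21−5)/6)² = 7.111
te_Task 3 = (7 + 4·9 + 11)/6 = 54/6 = 9; σ²_Task 3 = ((11−7)/6)² = 0.444
te_Task 4 = (5 + 4·10 + 21)/6 = 66/6 = 11; σ²_Task 4 = ((21−5)/6)² = 7.111
te_Task 5 = (11 + 4·12 + 13)/6 = 72/6 = 12; σ²_Task 5 = ((13−11)/6)² = 0.111
te_Task 6 = (2 + 4·3 + 4)/6 = 18/6 = 3; σ²_Task 6 = ((4−2)/6)² = 0.111
te_Task 7 = (1 + 4·3 + 11)/6 = 24/6 = 4; σ²_Task 7 = ((11−1)/6)² = 2.778

Forward pass:
ES_Task 1 = 0; EF_Task 1 = 3
ES_Task 2 = 0; EF_Task 2 = 11
ES_Task 3 = max(EF_Task 1=3, EF_Task 2=11) = 11; EF_Task 3 = 11+9 = 20
ES_Task 4 = max(EF_Task 1=3, EF_Task 2=11) = 11; EF_Task 4 = 11+11 = 22
ES_Task 5 = max(EF_Task 1=3, EF_Task 2=11) = 11; EF_Task 5 = 11+12 = 23
ES_Task 6 = max(EF_Task 1=3, EF_Task 2=11) = 11; EF_Task 6 = 11+3 = 14
ES_Task 7 = max(EF_Task 3=20, EF_Task 4=22, EF_Task 5=23, EF_Task 6=14) = 23; EF_Task 7 = 23+4 = 27
Expected project duration μ = 27 hours. Critical path: Task 2 → Task 5 → Task 7.

Variance along critical path = 7.111 + 0.111 + 2.778 = 10.000; σ = √10.000 = 3.162 hours.
Z = (24 − 27) / 3.162 = -0.949
P(T ≤ 24) = Φ(-0.949) ≈ 0.171

0.171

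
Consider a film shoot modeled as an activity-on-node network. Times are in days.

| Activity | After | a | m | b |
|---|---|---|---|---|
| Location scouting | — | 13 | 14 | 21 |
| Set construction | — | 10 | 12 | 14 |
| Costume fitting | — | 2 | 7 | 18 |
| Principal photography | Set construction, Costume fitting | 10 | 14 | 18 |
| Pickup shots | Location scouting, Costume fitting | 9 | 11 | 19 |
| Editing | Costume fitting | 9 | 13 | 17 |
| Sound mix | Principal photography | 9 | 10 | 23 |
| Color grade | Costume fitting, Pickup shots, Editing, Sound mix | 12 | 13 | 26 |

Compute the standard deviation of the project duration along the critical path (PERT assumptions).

3.62 days

te_Location scouting = (13 + 4·14 + 21)/6 = 90/6 = 15; σ²_Location scouting = ((21−13)/6)² = 1.778
te_Set construction = (10 + 4·12 + 14)/6 = 72/6 = 12; σ²_Set construction = ((14−10)/6)² = 0.444
te_Costume fitting = (2 + 4·7 + 18)/6 = 48/6 = 8; σ²_Costume fitting = ((18−2)/6)² = 7.111
te_Principal photography = (10 + 4·14 + 18)/6 = 84/6 = 14; σ²_Principal photography = ((18−10)/6)² = 1.778
te_Pickup shots = (9 + 4·11 + 19)/6 = 72/6 = 12; σ²_Pickup shots = ((19−9)/6)² = 2.778
te_Editing = (9 + 4·13 + 17)/6 = 78/6 = 13; σ²_Editing = ((17−9)/6)² = 1.778
te_Sound mix = (9 + 4·10 + 23)/6 = 72/6 = 12; σ²_Sound mix = ((23−9)/6)² = 5.444
te_Color grade = (12 + 4·13 + 26)/6 = 90/6 = 15; σ²_Color grade = ((26−12)/6)² = 5.444

Forward pass:
ES_Location scouting = 0; EF_Location scouting = 15
ES_Set construction = 0; EF_Set construction = 12
ES_Costume fitting = 0; EF_Costume fitting = 8
ES_Principal photography = max(EF_Set construction=12, EF_Costume fitting=8) = 12; EF_Principal photography = 12+14 = 26
ES_Pickup shots = max(EF_Location scouting=15, EF_Costume fitting=8) = 15; EF_Pickup shots = 15+12 = 27
ES_Editing = 8; EF_Editing = 8+13 = 21
ES_Sound mix = 26; EF_Sound mix = 26+12 = 38
ES_Color grade = max(EF_Costume fitting=8, EF_Pickup shots=27, EF_Editing=21, EF_Sound mix=38) = 38; EF_Color grade = 38+15 = 53
Expected project duration μ = 53 days. Critical path: Set construction → Principal photography → Sound mix → Color grade.

Variance along critical path = 0.444 + 1.778 + 5.444 + 5.444 = 13.111
σ = √13.111 = 3.621 days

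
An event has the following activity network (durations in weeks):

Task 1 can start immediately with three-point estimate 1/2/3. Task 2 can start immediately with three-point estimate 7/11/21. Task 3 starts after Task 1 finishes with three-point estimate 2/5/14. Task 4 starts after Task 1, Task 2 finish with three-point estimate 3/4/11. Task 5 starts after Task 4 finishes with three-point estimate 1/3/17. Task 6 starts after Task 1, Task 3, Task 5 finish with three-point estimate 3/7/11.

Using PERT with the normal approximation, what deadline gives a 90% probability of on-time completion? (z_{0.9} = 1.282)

te_Task 1 = (1 + 4·2 + 3)/6 = 12/6 = 2; σ²_Task 1 = ((3−1)/6)² = 0.111
te_Task 2 = (7 + 4·11 + 21)/6 = 72/6 = 12; σ²_Task 2 = ((21−7)/6)² = 5.444
te_Task 3 = (2 + 4·5 + 14)/6 = 36/6 = 6; σ²_Task 3 = ((14−2)/6)² = 4.000
te_Task 4 = (3 + 4·4 + 11)/6 = 30/6 = 5; σ²_Task 4 = ((11−3)/6)² = 1.778
te_Task 5 = (1 + 4·3 + 17)/6 = 30/6 = 5; σ²_Task 5 = ((17−1)/6)² = 7.111
te_Task 6 = (3 + 4·7 + 11)/6 = 42/6 = 7; σ²_Task 6 = ((11−3)/6)² = 1.778

Forward pass:
ES_Task 1 = 0; EF_Task 1 = 2
ES_Task 2 = 0; EF_Task 2 = 12
ES_Task 3 = 2; EF_Task 3 = 2+6 = 8
ES_Task 4 = max(EF_Task 1=2, EF_Task 2=12) = 12; EF_Task 4 = 12+5 = 17
ES_Task 5 = 17; EF_Task 5 = 17+5 = 22
ES_Task 6 = max(EF_Task 1=2, EF_Task 3=8, EF_Task 5=22) = 22; EF_Task 6 = 22+7 = 29
Expected project duration μ = 29 weeks. Critical path: Task 2 → Task 4 → Task 5 → Task 6.

Variance along critical path = 5.444 + 1.778 + 7.111 + 1.778 = 16.111; σ = 4.014 weeks.
D = μ + z·σ = 29 + 1.282·4.014 = 34.1 weeks

34.1 weeks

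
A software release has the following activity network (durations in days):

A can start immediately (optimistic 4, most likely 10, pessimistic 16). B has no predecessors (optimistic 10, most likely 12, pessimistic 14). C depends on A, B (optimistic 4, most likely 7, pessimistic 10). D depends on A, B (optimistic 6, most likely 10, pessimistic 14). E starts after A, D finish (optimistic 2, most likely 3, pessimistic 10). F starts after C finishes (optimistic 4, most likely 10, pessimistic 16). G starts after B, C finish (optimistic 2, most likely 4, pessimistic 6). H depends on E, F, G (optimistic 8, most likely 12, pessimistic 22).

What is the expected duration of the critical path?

42 days

te_A = (4 + 4·10 + 16)/6 = 60/6 = 10
te_B = (10 + 4·12 + 14)/6 = 72/6 = 12
te_C = (4 + 4·7 + 10)/6 = 42/6 = 7
te_D = (6 + 4·10 + 14)/6 = 60/6 = 10
te_E = (2 + 4·3 + 10)/6 = 24/6 = 4
te_F = (4 + 4·10 + 16)/6 = 60/6 = 10
te_G = (2 + 4·4 + 6)/6 = 24/6 = 4
te_H = (8 + 4·12 + 22)/6 = 78/6 = 13

Forward pass:
ES_A = 0; EF_A = 10
ES_B = 0; EF_B = 12
ES_C = max(EF_A=10, EF_B=12) = 12; EF_C = 12+7 = 19
ES_D = max(EF_A=10, EF_B=12) = 12; EF_D = 12+10 = 22
ES_E = max(EF_A=10, EF_D=22) = 22; EF_E = 22+4 = 26
ES_F = 19; EF_F = 19+10 = 29
ES_G = max(EF_B=12, EF_C=19) = 19; EF_G = 19+4 = 23
ES_H = max(EF_E=26, EF_F=29, EF_G=23) = 29; EF_H = 29+13 = 42
Expected project duration μ = 42 days. Critical path: B → C → F → H.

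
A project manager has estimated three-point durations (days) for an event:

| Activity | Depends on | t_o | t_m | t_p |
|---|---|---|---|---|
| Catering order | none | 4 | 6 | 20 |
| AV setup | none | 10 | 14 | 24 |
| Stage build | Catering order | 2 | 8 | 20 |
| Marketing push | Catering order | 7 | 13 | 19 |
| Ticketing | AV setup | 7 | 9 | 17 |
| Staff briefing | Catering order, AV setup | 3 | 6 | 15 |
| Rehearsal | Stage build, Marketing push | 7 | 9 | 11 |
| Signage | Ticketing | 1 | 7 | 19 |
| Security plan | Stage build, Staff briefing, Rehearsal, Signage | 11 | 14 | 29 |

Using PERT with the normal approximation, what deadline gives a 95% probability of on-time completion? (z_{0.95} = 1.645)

te_Catering order = (4 + 4·6 + 20)/6 = 48/6 = 8; σ²_Catering order = ((20−4)/6)² = 7.111
te_AV setup = (10 + 4·14 + 24)/6 = 90/6 = 15; σ²_AV setup = ((24−10)/6)² = 5.444
te_Stage build = (2 + 4·8 + 20)/6 = 54/6 = 9; σ²_Stage build = ((20−2)/6)² = 9.000
te_Marketing push = (7 + 4·13 + 19)/6 = 78/6 = 13; σ²_Marketing push = ((19−7)/6)² = 4.000
te_Ticketing = (7 + 4·9 + 17)/6 = 60/6 = 10; σ²_Ticketing = ((17−7)/6)² = 2.778
te_Staff briefing = (3 + 4·6 + 15)/6 = 42/6 = 7; σ²_Staff briefing = ((15−3)/6)² = 4.000
te_Rehearsal = (7 + 4·9 + 11)/6 = 54/6 = 9; σ²_Rehearsal = ((11−7)/6)² = 0.444
te_Signage = (1 + 4·7 + 19)/6 = 48/6 = 8; σ²_Signage = ((19−1)/6)² = 9.000
te_Security plan = (11 + 4·14 + 29)/6 = 96/6 = 16; σ²_Security plan = ((29−11)/6)² = 9.000

Forward pass:
ES_Catering order = 0; EF_Catering order = 8
ES_AV setup = 0; EF_AV setup = 15
ES_Stage build = 8; EF_Stage build = 8+9 = 17
ES_Marketing push = 8; EF_Marketing push = 8+13 = 21
ES_Ticketing = 15; EF_Ticketing = 15+10 = 25
ES_Staff briefing = max(EF_Catering order=8, EF_AV setup=15) = 15; EF_Staff briefing = 15+7 = 22
ES_Rehearsal = max(EF_Stage build=17, EF_Marketing push=21) = 21; EF_Rehearsal = 21+9 = 30
ES_Signage = 25; EF_Signage = 25+8 = 33
ES_Security plan = max(EF_Stage build=17, EF_Staff briefing=22, EF_Rehearsal=30, EF_Signage=33) = 33; EF_Security plan = 33+16 = 49
Expected project duration μ = 49 days. Critical path: AV setup → Ticketing → Signage → Security plan.

Variance along critical path = 5.444 + 2.778 + 9.000 + 9.000 = 26.222; σ = 5.121 days.
D = μ + z·σ = 49 + 1.645·5.121 = 57.4 days

57.4 days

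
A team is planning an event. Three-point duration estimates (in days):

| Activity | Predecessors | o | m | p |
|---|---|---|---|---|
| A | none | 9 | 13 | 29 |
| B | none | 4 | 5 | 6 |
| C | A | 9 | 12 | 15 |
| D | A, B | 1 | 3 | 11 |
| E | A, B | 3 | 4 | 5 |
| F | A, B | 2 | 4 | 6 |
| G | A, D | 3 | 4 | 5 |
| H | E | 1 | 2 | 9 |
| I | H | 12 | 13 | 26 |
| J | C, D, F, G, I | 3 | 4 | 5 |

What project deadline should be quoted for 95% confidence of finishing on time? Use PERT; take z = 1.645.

48.1 days

te_A = (9 + 4·13 + 29)/6 = 90/6 = 15; σ²_A = ((29−9)/6)² = 11.111
te_B = (4 + 4·5 + 6)/6 = 30/6 = 5; σ²_B = ((6−4)/6)² = 0.111
te_C = (9 + 4·12 + 15)/6 = 72/6 = 12; σ²_C = ((15−9)/6)² = 1.000
te_D = (1 + 4·3 + 11)/6 = 24/6 = 4; σ²_D = ((11−1)/6)² = 2.778
te_E = (3 + 4·4 + 5)/6 = 24/6 = 4; σ²_E = ((5−3)/6)² = 0.111
te_F = (2 + 4·4 + 6)/6 = 24/6 = 4; σ²_F = ((6−2)/6)² = 0.444
te_G = (3 + 4·4 + 5)/6 = 24/6 = 4; σ²_G = ((5−3)/6)² = 0.111
te_H = (1 + 4·2 + 9)/6 = 18/6 = 3; σ²_H = ((9−1)/6)² = 1.778
te_I = (12 + 4·13 + 26)/6 = 90/6 = 15; σ²_I = ((26−12)/6)² = 5.444
te_J = (3 + 4·4 + 5)/6 = 24/6 = 4; σ²_J = ((5−3)/6)² = 0.111

Forward pass:
ES_A = 0; EF_A = 15
ES_B = 0; EF_B = 5
ES_C = 15; EF_C = 15+12 = 27
ES_D = max(EF_A=15, EF_B=5) = 15; EF_D = 15+4 = 19
ES_E = max(EF_A=15, EF_B=5) = 15; EF_E = 15+4 = 19
ES_F = max(EF_A=15, EF_B=5) = 15; EF_F = 15+4 = 19
ES_G = max(EF_A=15, EF_D=19) = 19; EF_G = 19+4 = 23
ES_H = 19; EF_H = 19+3 = 22
ES_I = 22; EF_I = 22+15 = 37
ES_J = max(EF_C=27, EF_D=19, EF_F=19, EF_G=23, EF_I=37) = 37; EF_J = 37+4 = 41
Expected project duration μ = 41 days. Critical path: A → E → H → I → J.

Variance along critical path = 11.111 + 0.111 + 1.778 + 5.444 + 0.111 = 18.556; σ = 4.308 days.
D = μ + z·σ = 41 + 1.645·4.308 = 48.1 days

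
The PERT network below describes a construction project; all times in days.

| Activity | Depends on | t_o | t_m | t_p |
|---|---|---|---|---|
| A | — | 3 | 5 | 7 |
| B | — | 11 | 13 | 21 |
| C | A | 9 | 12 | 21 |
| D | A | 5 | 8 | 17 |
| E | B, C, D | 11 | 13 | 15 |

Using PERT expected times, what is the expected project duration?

31 days

te_A = (3 + 4·5 + 7)/6 = 30/6 = 5
te_B = (11 + 4·13 + 21)/6 = 84/6 = 14
te_C = (9 + 4·12 + 21)/6 = 78/6 = 13
te_D = (5 + 4·8 + 17)/6 = 54/6 = 9
te_E = (11 + 4·13 + 15)/6 = 78/6 = 13

Forward pass:
ES_A = 0; EF_A = 5
ES_B = 0; EF_B = 14
ES_C = 5; EF_C = 5+13 = 18
ES_D = 5; EF_D = 5+9 = 14
ES_E = max(EF_B=14, EF_C=18, EF_D=14) = 18; EF_E = 18+13 = 31
Expected project duration μ = 31 days. Critical path: A → C → E.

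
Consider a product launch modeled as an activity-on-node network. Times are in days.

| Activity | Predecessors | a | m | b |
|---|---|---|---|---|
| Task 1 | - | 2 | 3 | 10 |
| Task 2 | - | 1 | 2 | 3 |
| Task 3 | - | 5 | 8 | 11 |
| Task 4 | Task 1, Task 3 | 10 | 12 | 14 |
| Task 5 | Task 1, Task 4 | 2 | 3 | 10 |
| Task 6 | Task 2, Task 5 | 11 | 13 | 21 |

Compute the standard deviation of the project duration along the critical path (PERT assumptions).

te_Task 1 = (2 + 4·3 + 10)/6 = 24/6 = 4; σ²_Task 1 = ((10−2)/6)² = 1.778
te_Task 2 = (1 + 4·2 + 3)/6 = 12/6 = 2; σ²_Task 2 = ((3−1)/6)² = 0.111
te_Task 3 = (5 + 4·8 + 11)/6 = 48/6 = 8; σ²_Task 3 = ((11−5)/6)² = 1.000
te_Task 4 = (10 + 4·12 + 14)/6 = 72/6 = 12; σ²_Task 4 = ((14−10)/6)² = 0.444
te_Task 5 = (2 + 4·3 + 10)/6 = 24/6 = 4; σ²_Task 5 = ((10−2)/6)² = 1.778
te_Task 6 = (11 + 4·13 + 21)/6 = 84/6 = 14; σ²_Task 6 = ((21−11)/6)² = 2.778

Forward pass:
ES_Task 1 = 0; EF_Task 1 = 4
ES_Task 2 = 0; EF_Task 2 = 2
ES_Task 3 = 0; EF_Task 3 = 8
ES_Task 4 = max(EF_Task 1=4, EF_Task 3=8) = 8; EF_Task 4 = 8+12 = 20
ES_Task 5 = max(EF_Task 1=4, EF_Task 4=20) = 20; EF_Task 5 = 20+4 = 24
ES_Task 6 = max(EF_Task 2=2, EF_Task 5=24) = 24; EF_Task 6 = 24+14 = 38
Expected project duration μ = 38 days. Critical path: Task 3 → Task 4 → Task 5 → Task 6.

Variance along critical path = 1.000 + 0.444 + 1.778 + 2.778 = 6.000
σ = √6.000 = 2.449 days

2.45 days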